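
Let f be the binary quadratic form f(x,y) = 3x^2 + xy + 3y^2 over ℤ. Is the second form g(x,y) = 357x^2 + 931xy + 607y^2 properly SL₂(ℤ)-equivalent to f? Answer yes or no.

D₁ = -35, D₂ = -35
f: reduced (well bottom): (3,1,3) with a≤c, −a<b≤a
g: translate: b→217 (≡931 mod 714), so (357,931,607)→(357,217,33)
g: flip: (357,217,33)→(33,-217,357)
g: translate: b→-19 (≡-217 mod 66), so (33,-217,357)→(33,-19,3)
g: flip: (33,-19,3)→(3,19,33)
g: translate: b→1 (≡19 mod 6), so (3,19,33)→(3,1,3)
g: reduced (well bottom): (3,1,3) with a≤c, −a<b≤a
reduced forms (3, 1, 3) vs (3, 1, 3) ⇒ equivalent

yes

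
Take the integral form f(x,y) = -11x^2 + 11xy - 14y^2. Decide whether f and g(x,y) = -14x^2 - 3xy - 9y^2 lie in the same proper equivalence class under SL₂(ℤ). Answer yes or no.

D₁ = -495, D₂ = -495
f is negative-definite; reduce −f:
−f: translate: b→11 (≡-11 mod 22), so (11,-11,14)→(11,11,14)
−f: reduced (well bottom): (11,11,14) with a≤c, −a<b≤a
flip sign back: reduced form of f is (-11,-11,-14)
g is negative-definite; reduce −g:
−g: flip: (14,3,9)→(9,-3,14)
−g: reduced (well bottom): (9,-3,14) with a≤c, −a<b≤a
flip sign back: reduced form of g is (-9,3,-14)
reduced forms (-11, -11, -14) vs (-9, 3, -14) ⇒ inequivalent

no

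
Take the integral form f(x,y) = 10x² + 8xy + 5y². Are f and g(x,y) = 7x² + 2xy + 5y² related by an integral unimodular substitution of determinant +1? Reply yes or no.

D₁ = -136, D₂ = -136
f: flip: (10,8,5)→(5,-8,10)
f: translate: b→2 (≡-8 mod 10), so (5,-8,10)→(5,2,7)
f: reduced (well bottom): (5,2,7) with a≤c, −a<b≤a
g: flip: (7,2,5)→(5,-2,7)
g: reduced (well bottom): (5,-2,7) with a≤c, −a<b≤a
reduced forms (5, 2, 7) vs (5, -2, 7) ⇒ inequivalent

no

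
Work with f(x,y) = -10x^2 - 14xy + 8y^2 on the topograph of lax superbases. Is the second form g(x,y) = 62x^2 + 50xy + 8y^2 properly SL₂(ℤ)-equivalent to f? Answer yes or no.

D₁ = 516, D₂ = 516
river cycle of f (length 10): (8, 14, -10), (-10, 6, 12), (12, 18, -4), (-4, 22, 2), (2, 22, -4), (-4, 18, 12), (12, 6, -10), (-10, 14, 8), (8, 18, -6), (-6, 18, 8)
river cycle of g (length 10): (8, 14, -10), (-10, 6, 12), (12, 18, -4), (-4, 22, 2), (2, 22, -4), (-4, 18, 12), (12, 6, -10), (-10, 14, 8), (8, 18, -6), (-6, 18, 8)
cycles coincide ⇒ equivalent

yes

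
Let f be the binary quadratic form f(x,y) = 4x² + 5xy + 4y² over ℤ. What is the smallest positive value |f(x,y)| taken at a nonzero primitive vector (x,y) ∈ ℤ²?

translate: b→-3 (≡5 mod 8), so (4,5,4)→(4,-3,3)
flip: (4,-3,3)→(3,3,4)
reduced (well bottom): (3,3,4) with a≤c, −a<b≤a
well minimum = a = 3

3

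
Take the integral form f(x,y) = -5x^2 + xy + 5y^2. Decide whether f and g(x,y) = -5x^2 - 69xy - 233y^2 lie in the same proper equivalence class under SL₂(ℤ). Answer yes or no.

D₁ = 101, D₂ = 101
river cycle of f (length 6): (5, 9, -1), (-1, 9, 5), (5, 1, -5), (-5, 9, 1), (1, 9, -5), (-5, 1, 5)
river cycle of g (length 6): (-5, 1, 5), (5, 9, -1), (-1, 9, 5), (5, 1, -5), (-5, 9, 1), (1, 9, -5)
cycles coincide ⇒ equivalent

yes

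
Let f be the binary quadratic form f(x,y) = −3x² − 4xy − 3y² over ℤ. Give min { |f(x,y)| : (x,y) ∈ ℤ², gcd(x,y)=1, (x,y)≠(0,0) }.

translate: b→-2 (≡4 mod 6), so (3,4,3)→(3,-2,2)
flip: (3,-2,2)→(2,2,3)
reduced (well bottom): (2,2,3) with a≤c, −a<b≤a
well minimum |f| = |-2| = 2 (negative-definite)

2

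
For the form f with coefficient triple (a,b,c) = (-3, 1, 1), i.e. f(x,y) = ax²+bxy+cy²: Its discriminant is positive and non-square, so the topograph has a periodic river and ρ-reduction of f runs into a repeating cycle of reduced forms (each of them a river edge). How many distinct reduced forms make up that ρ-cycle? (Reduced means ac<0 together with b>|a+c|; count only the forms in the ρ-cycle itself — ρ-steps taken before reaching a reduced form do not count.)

D = 13, ⌊√D⌋ = 3
descent: ρ → (1,3,-1)  [lands on river]
river: ρ → (-1,3,1)
ρ-cycle length = 2 (tail of 1 descent step not counted)

2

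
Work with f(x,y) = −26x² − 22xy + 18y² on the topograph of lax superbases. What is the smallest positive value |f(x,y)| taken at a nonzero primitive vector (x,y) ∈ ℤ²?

descent: ρ → (18,22,-26)  [lands on river]
river: ρ → (-26,30,14)
river: ρ → (14,26,-30)
river: ρ → (-30,34,10)
river: ρ → (10,46,-6)
river: ρ → (-6,38,38)
river: ρ → (38,38,-6)
river: ρ → (-6,46,10)
river: ρ → (10,34,-30)
river: ρ → (-30,26,14)
river: ρ → (14,30,-26)
river: ρ → (-26,22,18)
river: ρ → (18,14,-30)
river: ρ → (-30,46,2)
river: ρ → (2,46,-30)
river: ρ → (-30,14,18)
closes: descent 1, river 16
min |a| on river = 2

2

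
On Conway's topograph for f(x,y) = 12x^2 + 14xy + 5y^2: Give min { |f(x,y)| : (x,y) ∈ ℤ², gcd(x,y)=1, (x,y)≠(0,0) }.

translate: b→-10 (≡14 mod 24), so (12,14,5)→(12,-10,3)
flip: (12,-10,3)→(3,10,12)
translate: b→-2 (≡10 mod 6), so (3,10,12)→(3,-2,4)
reduced (well bottom): (3,-2,4) with a≤c, −a<b≤a
well minimum = a = 3

3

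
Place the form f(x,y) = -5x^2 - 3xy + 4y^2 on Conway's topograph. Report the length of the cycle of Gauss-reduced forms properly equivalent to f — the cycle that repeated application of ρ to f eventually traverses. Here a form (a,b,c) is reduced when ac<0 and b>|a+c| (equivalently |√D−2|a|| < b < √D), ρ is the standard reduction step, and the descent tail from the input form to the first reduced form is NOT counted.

D = 89, ⌊√D⌋ = 9
descent: ρ → (4,3,-5)  [lands on river]
river: ρ → (-5,7,2)
river: ρ → (2,9,-1)
river: ρ → (-1,9,2)
river: ρ → (2,7,-5)
river: ρ → (-5,3,4)
river: ρ → (4,5,-4)
river: ρ → (-4,3,5)
river: ρ → (5,7,-2)
river: ρ → (-2,9,1)
river: ρ → (1,9,-2)
river: ρ → (-2,7,5)
river: ρ → (5,3,-4)
river: ρ → (-4,5,4)
ρ-cycle length = 14 (tail of 1 descent step not counted)

14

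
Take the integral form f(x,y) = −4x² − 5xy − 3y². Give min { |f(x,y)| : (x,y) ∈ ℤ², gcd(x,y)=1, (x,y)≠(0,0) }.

translate: b→-3 (≡5 mod 8), so (4,5,3)→(4,-3,2)
flip: (4,-3,2)→(2,3,4)
translate: b→-1 (≡3 mod 4), so (2,3,4)→(2,-1,3)
reduced (well bottom): (2,-1,3) with a≤c, −a<b≤a
well minimum |f| = |-2| = 2 (negative-definite)

2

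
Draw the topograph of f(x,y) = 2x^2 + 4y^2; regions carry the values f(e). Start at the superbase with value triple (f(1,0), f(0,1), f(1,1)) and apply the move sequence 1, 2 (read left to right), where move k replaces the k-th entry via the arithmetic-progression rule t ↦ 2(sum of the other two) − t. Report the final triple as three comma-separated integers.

start (2,4,6) = (f(1,0),f(0,1),f(1,1))
replace slot 1: 2·(4+6) − 2 = 18 → (18,4,6)
replace slot 2: 2·(18+6) − 4 = 44 → (18,44,6)

18,44,6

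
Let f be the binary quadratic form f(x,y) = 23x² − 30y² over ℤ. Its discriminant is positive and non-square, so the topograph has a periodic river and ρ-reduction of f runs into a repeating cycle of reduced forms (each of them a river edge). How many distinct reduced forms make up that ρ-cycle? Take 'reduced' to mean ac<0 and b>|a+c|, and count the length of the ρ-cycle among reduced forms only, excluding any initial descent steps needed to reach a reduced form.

D = 2760, ⌊√D⌋ = 52
descent: ρ → (-30,0,23)
descent: ρ → (23,46,-7)  [lands on river]
river: ρ → (-7,52,2)
river: ρ → (2,52,-7)
river: ρ → (-7,46,23)
ρ-cycle length = 4 (tail of 2 descent steps not counted)

4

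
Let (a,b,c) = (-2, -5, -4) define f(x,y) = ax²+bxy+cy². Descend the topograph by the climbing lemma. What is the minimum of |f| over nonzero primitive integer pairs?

translate: b→1 (≡5 mod 4), so (2,5,4)→(2,1,1)
flip: (2,1,1)→(1,-1,2)
translate: b→1 (≡-1 mod 2), so (1,-1,2)→(1,1,2)
reduced (well bottom): (1,1,2) with a≤c, −a<b≤a
well minimum |f| = |-1| = 1 (negative-definite)

1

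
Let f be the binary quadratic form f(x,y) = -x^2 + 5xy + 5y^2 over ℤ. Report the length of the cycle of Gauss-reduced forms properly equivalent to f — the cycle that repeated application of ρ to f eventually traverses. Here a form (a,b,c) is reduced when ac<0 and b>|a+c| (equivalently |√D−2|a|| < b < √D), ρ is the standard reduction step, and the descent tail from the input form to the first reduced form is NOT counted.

D = 45, ⌊√D⌋ = 6
river: ρ → (5,5,-1)
river: ρ → (-1,5,5)
ρ-cycle length = 2 (tail of 0 descent steps not counted)

2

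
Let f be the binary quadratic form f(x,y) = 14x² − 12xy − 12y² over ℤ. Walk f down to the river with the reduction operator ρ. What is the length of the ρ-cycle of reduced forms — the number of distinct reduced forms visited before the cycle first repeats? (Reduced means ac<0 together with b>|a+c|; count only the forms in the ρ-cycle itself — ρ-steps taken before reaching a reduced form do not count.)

D = 816, ⌊√D⌋ = 28
descent: ρ → (-12,12,14)  [lands on river]
river: ρ → (14,16,-10)
river: ρ → (-10,24,6)
river: ρ → (6,24,-10)
river: ρ → (-10,16,14)
river: ρ → (14,12,-12)
ρ-cycle length = 6 (tail of 1 descent step not counted)

6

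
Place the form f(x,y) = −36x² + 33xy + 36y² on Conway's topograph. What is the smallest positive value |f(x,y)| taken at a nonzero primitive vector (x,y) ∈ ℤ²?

river: ρ → (36,39,-33)
river: ρ → (-33,27,42)
river: ρ → (42,57,-18)
river: ρ → (-18,51,51)
river: ρ → (51,51,-18)
river: ρ → (-18,57,42)
river: ρ → (42,27,-33)
river: ρ → (-33,39,36)
river: ρ → (36,33,-36)
river: ρ → (-36,39,33)
river: ρ → (33,27,-42)
river: ρ → (-42,57,18)
river: ρ → (18,51,-51)
river: ρ → (-51,51,18)
river: ρ → (18,57,-42)
river: ρ → (-42,27,33)
river: ρ → (33,39,-36)
river: ρ → (-36,33,36)
closes: descent 0, river 18
min |a| on river = 18

18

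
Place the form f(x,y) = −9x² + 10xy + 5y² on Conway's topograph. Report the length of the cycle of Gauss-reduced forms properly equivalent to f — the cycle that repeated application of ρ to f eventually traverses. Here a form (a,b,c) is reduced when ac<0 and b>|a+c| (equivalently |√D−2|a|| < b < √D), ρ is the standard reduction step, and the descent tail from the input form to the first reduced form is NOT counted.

D = 280, ⌊√D⌋ = 16
river: ρ → (5,10,-9)
river: ρ → (-9,8,6)
river: ρ → (6,16,-1)
river: ρ → (-1,16,6)
river: ρ → (6,8,-9)
river: ρ → (-9,10,5)
ρ-cycle length = 6 (tail of 0 descent steps not counted)

6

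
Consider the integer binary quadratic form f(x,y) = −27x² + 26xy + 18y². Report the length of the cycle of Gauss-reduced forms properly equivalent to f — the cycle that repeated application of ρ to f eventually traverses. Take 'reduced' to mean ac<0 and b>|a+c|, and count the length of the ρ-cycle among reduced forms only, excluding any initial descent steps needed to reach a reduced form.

D = 2620, ⌊√D⌋ = 51
river: ρ → (18,46,-7)
river: ρ → (-7,38,42)
river: ρ → (42,46,-3)
river: ρ → (-3,50,10)
river: ρ → (10,50,-3)
river: ρ → (-3,46,42)
river: ρ → (42,38,-7)
river: ρ → (-7,46,18)
river: ρ → (18,26,-27)
river: ρ → (-27,28,17)
river: ρ → (17,40,-15)
river: ρ → (-15,50,2)
river: ρ → (2,50,-15)
river: ρ → (-15,40,17)
river: ρ → (17,28,-27)
river: ρ → (-27,26,18)
ρ-cycle length = 16 (tail of 0 descent steps not counted)

16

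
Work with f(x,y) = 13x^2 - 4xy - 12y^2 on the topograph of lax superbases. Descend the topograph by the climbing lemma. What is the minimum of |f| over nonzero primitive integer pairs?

descent: ρ → (-12,4,13)  [lands on river]
river: ρ → (13,22,-3)
river: ρ → (-3,20,20)
river: ρ → (20,20,-3)
river: ρ → (-3,22,13)
river: ρ → (13,4,-12)
river: ρ → (-12,20,5)
river: ρ → (5,20,-12)
closes: descent 1, river 8
min |a| on river = 3

3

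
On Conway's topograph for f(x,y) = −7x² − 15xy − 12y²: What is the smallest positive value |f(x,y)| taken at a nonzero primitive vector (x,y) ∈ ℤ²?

translate: b→1 (≡15 mod 14), so (7,15,12)→(7,1,4)
flip: (7,1,4)→(4,-1,7)
reduced (well bottom): (4,-1,7) with a≤c, −a<b≤a
well minimum |f| = |-4| = 4 (negative-definite)

4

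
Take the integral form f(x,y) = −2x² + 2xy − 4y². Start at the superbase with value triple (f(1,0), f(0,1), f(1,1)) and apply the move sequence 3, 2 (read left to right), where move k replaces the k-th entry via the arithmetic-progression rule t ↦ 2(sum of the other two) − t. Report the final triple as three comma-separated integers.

start (-2,-4,-4) = (f(1,0),f(0,1),f(1,1))
replace slot 3: 2·((-2)+(-4)) − (-4) = -8 → (-2,-4,-8)
replace slot 2: 2·((-2)+(-8)) − (-4) = -16 → (-2,-16,-8)

-2,-16,-8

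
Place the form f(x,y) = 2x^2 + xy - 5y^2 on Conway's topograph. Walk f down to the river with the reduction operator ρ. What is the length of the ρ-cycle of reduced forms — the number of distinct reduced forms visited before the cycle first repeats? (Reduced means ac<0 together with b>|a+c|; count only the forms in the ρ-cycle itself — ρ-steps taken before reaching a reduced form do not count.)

D = 41, ⌊√D⌋ = 6
descent: ρ → (-5,-1,2)
descent: ρ → (2,5,-2)  [lands on river]
river: ρ → (-2,3,4)
river: ρ → (4,5,-1)
river: ρ → (-1,5,4)
river: ρ → (4,3,-2)
river: ρ → (-2,5,2)
river: ρ → (2,3,-4)
river: ρ → (-4,5,1)
river: ρ → (1,5,-4)
river: ρ → (-4,3,2)
ρ-cycle length = 10 (tail of 2 descent steps not counted)

10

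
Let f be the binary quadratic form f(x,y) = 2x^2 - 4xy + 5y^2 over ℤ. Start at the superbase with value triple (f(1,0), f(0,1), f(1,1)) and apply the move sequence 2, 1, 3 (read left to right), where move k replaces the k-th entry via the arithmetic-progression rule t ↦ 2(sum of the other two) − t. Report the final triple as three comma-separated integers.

start (2,5,3) = (f(1,0),f(0,1),f(1,1))
replace slot 2: 2·(2+3) − 5 = 5 → (2,5,3)
replace slot 1: 2·(5+3) − 2 = 14 → (14,5,3)
replace slot 3: 2·(14+5) − 3 = 35 → (14,5,35)

14,5,35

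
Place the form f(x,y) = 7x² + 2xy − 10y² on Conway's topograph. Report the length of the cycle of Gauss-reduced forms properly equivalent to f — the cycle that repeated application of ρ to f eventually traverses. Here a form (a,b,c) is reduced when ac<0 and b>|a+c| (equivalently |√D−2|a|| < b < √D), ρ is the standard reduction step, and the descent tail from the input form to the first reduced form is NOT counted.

D = 284, ⌊√D⌋ = 16
descent: ρ → (-10,-2,7)
descent: ρ → (7,16,-1)  [lands on river]
river: ρ → (-1,16,7)
river: ρ → (7,12,-5)
river: ρ → (-5,8,11)
river: ρ → (11,14,-2)
river: ρ → (-2,14,11)
river: ρ → (11,8,-5)
river: ρ → (-5,12,7)
ρ-cycle length = 8 (tail of 2 descent steps not counted)

8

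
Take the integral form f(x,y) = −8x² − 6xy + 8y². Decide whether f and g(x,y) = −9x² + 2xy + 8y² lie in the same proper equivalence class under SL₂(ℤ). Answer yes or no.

D₁ = 292, D₂ = 292
river cycle of f (length 18): (8, 6, -8), (-8, 10, 6), (6, 14, -4), (-4, 10, 12), (12, 14, -2), (-2, 14, 12), (12, 10, -4), (-4, 14, 6), (6, 10, -8), (-8, 6, 8), … (8 more)
river cycle of g (length 14): (8, 14, -3), (-3, 16, 3), (3, 14, -8), (-8, 2, 9), (9, 16, -1), (-1, 16, 9), (9, 2, -8), (-8, 14, 3), (3, 16, -3), (-3, 14, 8), … (4 more)
cycles differ ⇒ inequivalent

no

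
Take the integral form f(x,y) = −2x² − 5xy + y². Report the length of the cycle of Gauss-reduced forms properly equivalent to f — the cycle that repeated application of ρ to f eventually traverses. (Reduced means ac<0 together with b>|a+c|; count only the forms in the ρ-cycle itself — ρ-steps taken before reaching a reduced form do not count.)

D = 33, ⌊√D⌋ = 5
descent: ρ → (1,5,-2)  [lands on river]
river: ρ → (-2,3,3)
river: ρ → (3,3,-2)
river: ρ → (-2,5,1)
ρ-cycle length = 4 (tail of 1 descent step not counted)

4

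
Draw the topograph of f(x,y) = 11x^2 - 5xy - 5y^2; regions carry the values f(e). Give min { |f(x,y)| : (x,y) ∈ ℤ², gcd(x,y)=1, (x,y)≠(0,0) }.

descent: ρ → (-5,15,1)  [lands on river]
river: ρ → (1,15,-5)
closes: descent 1, river 2
min |a| on river = 1

1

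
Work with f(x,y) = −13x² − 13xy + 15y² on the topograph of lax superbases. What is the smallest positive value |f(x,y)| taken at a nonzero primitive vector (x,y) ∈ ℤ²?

descent: ρ → (15,13,-13)  [lands on river]
river: ρ → (-13,13,15)
river: ρ → (15,17,-11)
river: ρ → (-11,27,5)
river: ρ → (5,23,-21)
river: ρ → (-21,19,7)
river: ρ → (7,23,-15)
river: ρ → (-15,7,15)
river: ρ → (15,23,-7)
river: ρ → (-7,19,21)
river: ρ → (21,23,-5)
river: ρ → (-5,27,11)
river: ρ → (11,17,-15)
river: ρ → (-15,13,13)
river: ρ → (13,13,-15)
river: ρ → (-15,17,11)
river: ρ → (11,27,-5)
river: ρ → (-5,23,21)
river: ρ → (21,19,-7)
river: ρ → (-7,23,15)
river: ρ → (15,7,-15)
river: ρ → (-15,23,7)
river: ρ → (7,19,-21)
river: ρ → (-21,23,5)
river: ρ → (5,27,-11)
river: ρ → (-11,17,15)
closes: descent 1, river 26
min |a| on river = 5

5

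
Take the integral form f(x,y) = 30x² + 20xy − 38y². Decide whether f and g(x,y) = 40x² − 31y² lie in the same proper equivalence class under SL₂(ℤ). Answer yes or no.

D₁ = 4960, D₂ = 4960
river cycle of f (length 16): (-38, 56, 12), (12, 64, -18), (-18, 44, 42), (42, 40, -20), (-20, 40, 42), (42, 44, -18), (-18, 64, 12), (12, 56, -38), (-38, 20, 30), (30, 40, -28), … (6 more)
river cycle of g (length 10): (-31, 62, 9), (9, 64, -24), (-24, 32, 41), (41, 50, -15), (-15, 70, 1), (1, 70, -15), (-15, 50, 41), (41, 32, -24), (-24, 64, 9), (9, 62, -31)
cycles differ ⇒ inequivalent

no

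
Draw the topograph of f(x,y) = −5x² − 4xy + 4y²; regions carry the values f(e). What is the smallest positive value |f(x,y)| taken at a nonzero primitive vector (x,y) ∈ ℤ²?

descent: ρ → (4,4,-5)  [lands on river]
river: ρ → (-5,6,3)
river: ρ → (3,6,-5)
river: ρ → (-5,4,4)
closes: descent 1, river 4
min |a| on river = 3

3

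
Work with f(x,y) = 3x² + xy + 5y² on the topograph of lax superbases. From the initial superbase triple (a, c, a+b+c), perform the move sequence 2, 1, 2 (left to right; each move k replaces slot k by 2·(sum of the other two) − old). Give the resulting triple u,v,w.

start (3,5,9) = (f(1,0),f(0,1),f(1,1))
replace slot 2: 2·(3+9) − 5 = 19 → (3,19,9)
replace slot 1: 2·(19+9) − 3 = 53 → (53,19,9)
replace slot 2: 2·(53+9) − 19 = 105 → (53,105,9)

53,105,9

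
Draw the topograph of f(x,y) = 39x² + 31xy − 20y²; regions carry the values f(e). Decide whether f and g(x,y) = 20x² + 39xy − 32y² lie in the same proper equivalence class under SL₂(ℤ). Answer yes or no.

D₁ = 4081, D₂ = 4081
river cycle of f (length 28): (-20, 49, 21), (21, 35, -34), (-34, 33, 22), (22, 55, -12), (-12, 41, 50), (50, 59, -3), (-3, 61, 30), (30, 59, -5), (-5, 61, 18), (18, 47, -26), … (18 more)
river cycle of g (length 28): (-32, 25, 27), (27, 29, -30), (-30, 31, 26), (26, 21, -35), (-35, 49, 12), (12, 47, -39), (-39, 31, 20), (20, 49, -21), (-21, 35, 34), (34, 33, -22), … (18 more)
cycles differ ⇒ inequivalent

no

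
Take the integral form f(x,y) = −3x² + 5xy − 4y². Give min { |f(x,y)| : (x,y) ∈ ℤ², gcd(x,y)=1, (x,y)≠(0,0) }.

translate: b→1 (≡-5 mod 6), so (3,-5,4)→(3,1,2)
flip: (3,1,2)→(2,-1,3)
reduced (well bottom): (2,-1,3) with a≤c, −a<b≤a
well minimum |f| = |-2| = 2 (negative-definite)

2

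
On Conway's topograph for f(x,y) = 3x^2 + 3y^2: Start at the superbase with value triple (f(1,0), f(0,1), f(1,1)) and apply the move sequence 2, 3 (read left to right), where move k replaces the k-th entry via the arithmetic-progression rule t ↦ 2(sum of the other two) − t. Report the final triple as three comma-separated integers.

start (3,3,6) = (f(1,0),f(0,1),f(1,1))
replace slot 2: 2·(3+6) − 3 = 15 → (3,15,6)
replace slot 3: 2·(3+15) − 6 = 30 → (3,15,30)

3,15,30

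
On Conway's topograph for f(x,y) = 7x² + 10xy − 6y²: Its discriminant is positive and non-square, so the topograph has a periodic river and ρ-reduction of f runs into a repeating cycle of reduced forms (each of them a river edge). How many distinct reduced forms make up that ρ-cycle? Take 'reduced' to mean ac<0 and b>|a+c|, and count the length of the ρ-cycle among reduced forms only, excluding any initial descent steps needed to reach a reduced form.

D = 268, ⌊√D⌋ = 16
river: ρ → (-6,14,3)
river: ρ → (3,16,-1)
river: ρ → (-1,16,3)
river: ρ → (3,14,-6)
river: ρ → (-6,10,7)
river: ρ → (7,4,-9)
river: ρ → (-9,14,2)
river: ρ → (2,14,-9)
river: ρ → (-9,4,7)
river: ρ → (7,10,-6)
ρ-cycle length = 10 (tail of 0 descent steps not counted)

10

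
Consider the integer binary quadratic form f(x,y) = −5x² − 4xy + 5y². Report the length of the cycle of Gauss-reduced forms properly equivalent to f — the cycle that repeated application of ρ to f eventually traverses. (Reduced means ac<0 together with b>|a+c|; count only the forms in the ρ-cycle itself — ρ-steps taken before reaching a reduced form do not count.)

D = 116, ⌊√D⌋ = 10
descent: ρ → (5,4,-5)  [lands on river]
river: ρ → (-5,6,4)
river: ρ → (4,10,-1)
river: ρ → (-1,10,4)
river: ρ → (4,6,-5)
river: ρ → (-5,4,5)
river: ρ → (5,6,-4)
river: ρ → (-4,10,1)
river: ρ → (1,10,-4)
river: ρ → (-4,6,5)
ρ-cycle length = 10 (tail of 1 descent step not counted)

10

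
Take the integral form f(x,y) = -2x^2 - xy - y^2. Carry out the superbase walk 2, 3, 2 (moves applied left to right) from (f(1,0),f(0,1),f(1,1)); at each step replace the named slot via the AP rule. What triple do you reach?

start (-2,-1,-4) = (f(1,0),f(0,1),f(1,1))
replace slot 2: 2·((-2)+(-4)) − (-1) = -11 → (-2,-11,-4)
replace slot 3: 2·((-2)+(-11)) − (-4) = -22 → (-2,-11,-22)
replace slot 2: 2·((-2)+(-22)) − (-11) = -37 → (-2,-37,-22)

-2,-37,-22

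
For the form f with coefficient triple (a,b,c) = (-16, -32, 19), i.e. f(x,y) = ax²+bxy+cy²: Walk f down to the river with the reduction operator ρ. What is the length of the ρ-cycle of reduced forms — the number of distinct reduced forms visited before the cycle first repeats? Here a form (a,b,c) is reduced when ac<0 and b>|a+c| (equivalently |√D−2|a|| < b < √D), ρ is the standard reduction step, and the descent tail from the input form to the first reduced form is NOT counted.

D = 2240, ⌊√D⌋ = 47
descent: ρ → (19,32,-16)  [lands on river]
river: ρ → (-16,32,19)
river: ρ → (19,44,-4)
river: ρ → (-4,44,19)
ρ-cycle length = 4 (tail of 1 descent step not counted)

4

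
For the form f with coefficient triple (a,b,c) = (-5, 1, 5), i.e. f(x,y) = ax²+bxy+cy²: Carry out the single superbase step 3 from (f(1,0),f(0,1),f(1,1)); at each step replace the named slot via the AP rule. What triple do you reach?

start (-5,5,1) = (f(1,0),f(0,1),f(1,1))
replace slot 3: 2·((-5)+5) − 1 = -1 → (-5,5,-1)

-5,5,-1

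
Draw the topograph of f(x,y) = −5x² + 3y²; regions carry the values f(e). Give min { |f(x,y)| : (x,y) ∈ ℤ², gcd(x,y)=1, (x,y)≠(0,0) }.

descent: ρ → (3,6,-2)  [lands on river]
river: ρ → (-2,6,3)
closes: descent 1, river 2
min |a| on river = 2

2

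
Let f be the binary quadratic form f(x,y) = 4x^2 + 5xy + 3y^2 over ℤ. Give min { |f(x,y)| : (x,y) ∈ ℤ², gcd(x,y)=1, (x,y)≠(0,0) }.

translate: b→-3 (≡5 mod 8), so (4,5,3)→(4,-3,2)
flip: (4,-3,2)→(2,3,4)
translate: b→-1 (≡3 mod 4), so (2,3,4)→(2,-1,3)
reduced (well bottom): (2,-1,3) with a≤c, −a<b≤a
well minimum = a = 2

2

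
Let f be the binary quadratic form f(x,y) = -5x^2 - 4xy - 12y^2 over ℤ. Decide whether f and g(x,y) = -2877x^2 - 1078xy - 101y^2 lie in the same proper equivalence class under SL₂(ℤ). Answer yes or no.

D₁ = -224, D₂ = -224
f is negative-definite; reduce −f:
−f: reduced (well bottom): (5,4,12) with a≤c, −a<b≤a
flip sign back: reduced form of f is (-5,-4,-12)
g is negative-definite; reduce −g:
−g: flip: (2877,1078,101)→(101,-1078,2877)
−g: translate: b→-68 (≡-1078 mod 202), so (101,-1078,2877)→(101,-68,12)
−g: flip: (101,-68,12)→(12,68,101)
−g: translate: b→-4 (≡68 mod 24), so (12,68,101)→(12,-4,5)
−g: flip: (12,-4,5)→(5,4,12)
−g: reduced (well bottom): (5,4,12) with a≤c, −a<b≤a
flip sign back: reduced form of g is (-5,-4,-12)
reduced forms (-5, -4, -12) vs (-5, -4, -12) ⇒ equivalent

yes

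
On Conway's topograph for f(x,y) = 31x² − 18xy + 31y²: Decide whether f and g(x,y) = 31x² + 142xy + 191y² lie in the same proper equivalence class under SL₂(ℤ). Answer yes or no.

D₁ = -3520, D₂ = -3520
f: flip: (31,-18,31)→(31,18,31)
f: reduced (well bottom): (31,18,31) with a≤c, −a<b≤a
g: translate: b→18 (≡142 mod 62), so (31,142,191)→(31,18,31)
g: reduced (well bottom): (31,18,31) with a≤c, −a<b≤a
reduced forms (31, 18, 31) vs (31, 18, 31) ⇒ equivalent

yes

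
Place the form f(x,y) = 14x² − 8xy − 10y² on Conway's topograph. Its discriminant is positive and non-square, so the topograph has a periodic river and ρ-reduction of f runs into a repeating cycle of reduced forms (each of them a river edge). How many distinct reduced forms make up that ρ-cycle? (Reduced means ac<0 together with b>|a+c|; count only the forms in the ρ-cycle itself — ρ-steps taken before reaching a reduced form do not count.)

D = 624, ⌊√D⌋ = 24
descent: ρ → (-10,8,14)  [lands on river]
river: ρ → (14,20,-4)
river: ρ → (-4,20,14)
river: ρ → (14,8,-10)
river: ρ → (-10,12,12)
river: ρ → (12,12,-10)
ρ-cycle length = 6 (tail of 1 descent step not counted)

6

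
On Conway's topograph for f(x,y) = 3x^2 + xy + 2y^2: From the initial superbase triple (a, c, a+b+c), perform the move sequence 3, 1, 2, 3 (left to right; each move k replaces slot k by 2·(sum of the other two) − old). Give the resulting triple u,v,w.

start (3,2,6) = (f(1,0),f(0,1),f(1,1))
replace slot 3: 2·(3+2) − 6 = 4 → (3,2,4)
replace slot 1: 2·(2+4) − 3 = 9 → (9,2,4)
replace slot 2: 2·(9+4) − 2 = 24 → (9,24,4)
replace slot 3: 2·(9+24) − 4 = 62 → (9,24,62)

9,24,62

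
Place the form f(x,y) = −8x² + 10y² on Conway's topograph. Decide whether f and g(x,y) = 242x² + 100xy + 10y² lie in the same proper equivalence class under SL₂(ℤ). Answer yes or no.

D₁ = 320, D₂ = 320
river cycle of f (length 2): (-8, 16, 2), (2, 16, -8)
river cycle of g (length 2): (-8, 16, 2), (2, 16, -8)
cycles coincide ⇒ equivalent

yes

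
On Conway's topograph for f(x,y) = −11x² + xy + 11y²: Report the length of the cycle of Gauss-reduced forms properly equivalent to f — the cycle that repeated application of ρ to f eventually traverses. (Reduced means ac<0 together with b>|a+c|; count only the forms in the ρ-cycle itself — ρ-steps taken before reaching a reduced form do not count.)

D = 485, ⌊√D⌋ = 22
river: ρ → (11,21,-1)
river: ρ → (-1,21,11)
river: ρ → (11,1,-11)
river: ρ → (-11,21,1)
river: ρ → (1,21,-11)
river: ρ → (-11,1,11)
ρ-cycle length = 6 (tail of 0 descent steps not counted)

6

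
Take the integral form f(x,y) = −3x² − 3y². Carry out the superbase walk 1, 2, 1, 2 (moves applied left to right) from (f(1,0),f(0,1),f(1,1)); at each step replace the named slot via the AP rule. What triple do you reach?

start (-3,-3,-6) = (f(1,0),f(0,1),f(1,1))
replace slot 1: 2·((-3)+(-6)) − (-3) = -15 → (-15,-3,-6)
replace slot 2: 2·((-15)+(-6)) − (-3) = -39 → (-15,-39,-6)
replace slot 1: 2·((-39)+(-6)) − (-15) = -75 → (-75,-39,-6)
replace slot 2: 2·((-75)+(-6)) − (-39) = -123 → (-75,-123,-6)

-75,-123,-6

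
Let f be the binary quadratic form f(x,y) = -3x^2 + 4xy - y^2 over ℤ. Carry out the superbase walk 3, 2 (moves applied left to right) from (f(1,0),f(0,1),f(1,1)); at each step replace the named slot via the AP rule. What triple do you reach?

start (-3,-1,0) = (f(1,0),f(0,1),f(1,1))
replace slot 3: 2·((-3)+(-1)) − 0 = -8 → (-3,-1,-8)
replace slot 2: 2·((-3)+(-8)) − (-1) = -21 → (-3,-21,-8)

-3,-21,-8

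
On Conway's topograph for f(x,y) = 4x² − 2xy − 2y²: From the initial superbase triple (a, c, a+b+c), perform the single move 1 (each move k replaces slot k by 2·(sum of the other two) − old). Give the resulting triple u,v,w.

start (4,-2,0) = (f(1,0),f(0,1),f(1,1))
replace slot 1: 2·((-2)+0) − 4 = -8 → (-8,-2,0)

-8,-2,0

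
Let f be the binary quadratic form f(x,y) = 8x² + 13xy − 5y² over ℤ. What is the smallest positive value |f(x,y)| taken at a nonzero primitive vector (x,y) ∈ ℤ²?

river: ρ → (-5,17,2)
river: ρ → (2,15,-13)
river: ρ → (-13,11,4)
river: ρ → (4,13,-10)
river: ρ → (-10,7,7)
river: ρ → (7,7,-10)
river: ρ → (-10,13,4)
river: ρ → (4,11,-13)
river: ρ → (-13,15,2)
river: ρ → (2,17,-5)
river: ρ → (-5,13,8)
river: ρ → (8,3,-10)
river: ρ → (-10,17,1)
river: ρ → (1,17,-10)
river: ρ → (-10,3,8)
river: ρ → (8,13,-5)
closes: descent 0, river 16
min |a| on river = 1

1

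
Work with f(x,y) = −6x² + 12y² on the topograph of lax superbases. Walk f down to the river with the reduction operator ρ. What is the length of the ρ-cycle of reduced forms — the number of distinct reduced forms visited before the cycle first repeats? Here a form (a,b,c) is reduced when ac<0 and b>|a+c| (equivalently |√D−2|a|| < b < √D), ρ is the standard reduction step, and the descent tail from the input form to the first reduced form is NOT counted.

D = 288, ⌊√D⌋ = 16
descent: ρ → (12,0,-6)
descent: ρ → (-6,12,6)  [lands on river]
river: ρ → (6,12,-6)
ρ-cycle length = 2 (tail of 2 descent steps not counted)

2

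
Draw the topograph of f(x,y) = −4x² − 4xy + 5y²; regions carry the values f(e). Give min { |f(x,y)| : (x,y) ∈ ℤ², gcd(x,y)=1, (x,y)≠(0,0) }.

descent: ρ → (5,4,-4)  [lands on river]
river: ρ → (-4,4,5)
river: ρ → (5,6,-3)
river: ρ → (-3,6,5)
closes: descent 1, river 4
min |a| on river = 3

3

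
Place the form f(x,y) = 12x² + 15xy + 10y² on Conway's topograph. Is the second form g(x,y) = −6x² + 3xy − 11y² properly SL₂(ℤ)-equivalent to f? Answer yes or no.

D₁ = -255, D₂ = -255
f: translate: b→-9 (≡15 mod 24), so (12,15,10)→(12,-9,7)
f: flip: (12,-9,7)→(7,9,12)
f: translate: b→-5 (≡9 mod 14), so (7,9,12)→(7,-5,10)
f: reduced (well bottom): (7,-5,10) with a≤c, −a<b≤a
g is negative-definite; reduce −g:
−g: reduced (well bottom): (6,-3,11) with a≤c, −a<b≤a
flip sign back: reduced form of g is (-6,3,-11)
reduced forms (7, -5, 10) vs (-6, 3, -11) ⇒ inequivalent

no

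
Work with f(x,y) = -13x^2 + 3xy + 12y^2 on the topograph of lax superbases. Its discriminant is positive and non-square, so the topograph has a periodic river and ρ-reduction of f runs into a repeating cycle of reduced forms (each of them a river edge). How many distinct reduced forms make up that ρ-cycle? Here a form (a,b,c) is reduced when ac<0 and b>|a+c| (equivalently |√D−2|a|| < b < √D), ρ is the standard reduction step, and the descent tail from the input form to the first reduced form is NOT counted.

D = 633, ⌊√D⌋ = 25
river: ρ → (12,21,-4)
river: ρ → (-4,19,17)
river: ρ → (17,15,-6)
river: ρ → (-6,21,8)
river: ρ → (8,11,-16)
river: ρ → (-16,21,3)
river: ρ → (3,21,-16)
river: ρ → (-16,11,8)
river: ρ → (8,21,-6)
river: ρ → (-6,15,17)
river: ρ → (17,19,-4)
river: ρ → (-4,21,12)
river: ρ → (12,3,-13)
river: ρ → (-13,23,2)
river: ρ → (2,25,-1)
river: ρ → (-1,25,2)
river: ρ → (2,23,-13)
river: ρ → (-13,3,12)
ρ-cycle length = 18 (tail of 0 descent steps not counted)

18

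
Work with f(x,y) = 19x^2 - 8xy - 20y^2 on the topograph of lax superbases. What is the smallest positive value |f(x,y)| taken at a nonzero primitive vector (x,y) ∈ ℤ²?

descent: ρ → (-20,8,19)  [lands on river]
river: ρ → (19,30,-9)
river: ρ → (-9,24,28)
river: ρ → (28,32,-5)
river: ρ → (-5,38,7)
river: ρ → (7,32,-20)
closes: descent 1, river 6
min |a| on river = 5

5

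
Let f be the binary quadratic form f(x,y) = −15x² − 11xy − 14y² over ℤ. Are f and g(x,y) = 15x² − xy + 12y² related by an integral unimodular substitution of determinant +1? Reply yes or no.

D₁ = -719, D₂ = -719
f is negative-definite; reduce −f:
−f: flip: (15,11,14)→(14,-11,15)
−f: reduced (well bottom): (14,-11,15) with a≤c, −a<b≤a
flip sign back: reduced form of f is (-14,11,-15)
g: flip: (15,-1,12)→(12,1,15)
g: reduced (well bottom): (12,1,15) with a≤c, −a<b≤a
reduced forms (-14, 11, -15) vs (12, 1, 15) ⇒ inequivalent

no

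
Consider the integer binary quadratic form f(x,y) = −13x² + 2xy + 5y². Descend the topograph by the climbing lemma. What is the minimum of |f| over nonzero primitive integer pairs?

descent: ρ → (5,8,-10)  [lands on river]
river: ρ → (-10,12,3)
river: ρ → (3,12,-10)
river: ρ → (-10,8,5)
river: ρ → (5,12,-6)
river: ρ → (-6,12,5)
closes: descent 1, river 6
min |a| on river = 3

3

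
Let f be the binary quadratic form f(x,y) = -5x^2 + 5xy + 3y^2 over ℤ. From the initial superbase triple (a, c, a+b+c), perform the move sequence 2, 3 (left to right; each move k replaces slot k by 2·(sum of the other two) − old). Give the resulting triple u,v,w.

start (-5,3,3) = (f(1,0),f(0,1),f(1,1))
replace slot 2: 2·((-5)+3) − 3 = -7 → (-5,-7,3)
replace slot 3: 2·((-5)+(-7)) − 3 = -27 → (-5,-7,-27)

-5,-7,-27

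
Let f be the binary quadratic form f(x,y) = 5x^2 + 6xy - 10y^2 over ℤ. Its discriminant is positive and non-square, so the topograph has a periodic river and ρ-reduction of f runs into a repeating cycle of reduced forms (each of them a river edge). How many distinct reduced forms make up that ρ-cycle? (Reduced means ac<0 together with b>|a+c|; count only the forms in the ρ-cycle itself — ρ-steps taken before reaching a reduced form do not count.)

D = 236, ⌊√D⌋ = 15
river: ρ → (-10,14,1)
river: ρ → (1,14,-10)
river: ρ → (-10,6,5)
river: ρ → (5,14,-2)
river: ρ → (-2,14,5)
river: ρ → (5,6,-10)
ρ-cycle length = 6 (tail of 0 descent steps not counted)

6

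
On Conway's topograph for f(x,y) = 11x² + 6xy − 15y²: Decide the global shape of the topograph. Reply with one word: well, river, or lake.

D = b²−4ac = 6² − 4·11·(-15) = 696
D > 0 non-square ⇒ indefinite ⇒ periodic river

river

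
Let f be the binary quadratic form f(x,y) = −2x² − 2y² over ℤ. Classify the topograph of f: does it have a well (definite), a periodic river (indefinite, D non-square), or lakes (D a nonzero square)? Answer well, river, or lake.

D = b²−4ac = 0² − 4·(-2)·(-2) = -16
D < 0 ⇒ definite ⇒ every region one sign ⇒ single well

well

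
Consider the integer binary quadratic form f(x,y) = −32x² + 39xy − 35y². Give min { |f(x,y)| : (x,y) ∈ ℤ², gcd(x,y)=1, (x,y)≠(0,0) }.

translate: b→25 (≡-39 mod 64), so (32,-39,35)→(32,25,28)
flip: (32,25,28)→(28,-25,32)
reduced (well bottom): (28,-25,32) with a≤c, −a<b≤a
well minimum |f| = |-28| = 28 (negative-definite)

28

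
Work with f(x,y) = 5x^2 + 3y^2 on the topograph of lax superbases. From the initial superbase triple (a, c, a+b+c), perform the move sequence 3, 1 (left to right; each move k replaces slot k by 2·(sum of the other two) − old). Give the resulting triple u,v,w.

start (5,3,8) = (f(1,0),f(0,1),f(1,1))
replace slot 3: 2·(5+3) − 8 = 8 → (5,3,8)
replace slot 1: 2·(3+8) − 5 = 17 → (17,3,8)

17,3,8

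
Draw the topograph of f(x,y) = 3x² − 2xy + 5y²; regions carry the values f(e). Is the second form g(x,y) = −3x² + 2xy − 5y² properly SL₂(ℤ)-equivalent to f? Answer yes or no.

D₁ = -56, D₂ = -56
f: reduced (well bottom): (3,-2,5) with a≤c, −a<b≤a
g is negative-definite; reduce −g:
−g: reduced (well bottom): (3,-2,5) with a≤c, −a<b≤a
flip sign back: reduced form of g is (-3,2,-5)
reduced forms (3, -2, 5) vs (-3, 2, -5) ⇒ inequivalent

no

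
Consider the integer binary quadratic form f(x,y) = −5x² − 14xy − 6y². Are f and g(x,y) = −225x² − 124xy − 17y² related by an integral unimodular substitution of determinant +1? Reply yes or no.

D₁ = 76, D₂ = 76
river cycle of f (length 6): (3, 4, -5), (-5, 6, 2), (2, 6, -5), (-5, 4, 3), (3, 8, -1), (-1, 8, 3)
river cycle of g (length 6): (-1, 8, 3), (3, 4, -5), (-5, 6, 2), (2, 6, -5), (-5, 4, 3), (3, 8, -1)
cycles coincide ⇒ equivalent

yes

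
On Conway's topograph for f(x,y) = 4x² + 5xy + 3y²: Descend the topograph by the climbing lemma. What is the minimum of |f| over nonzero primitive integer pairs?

translate: b→-3 (≡5 mod 8), so (4,5,3)→(4,-3,2)
flip: (4,-3,2)→(2,3,4)
translate: b→-1 (≡3 mod 4), so (2,3,4)→(2,-1,3)
reduced (well bottom): (2,-1,3) with a≤c, −a<b≤a
well minimum = a = 2

2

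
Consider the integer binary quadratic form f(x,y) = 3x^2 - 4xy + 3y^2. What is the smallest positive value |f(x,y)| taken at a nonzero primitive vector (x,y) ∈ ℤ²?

translate: b→2 (≡-4 mod 6), so (3,-4,3)→(3,2,2)
flip: (3,2,2)→(2,-2,3)
translate: b→2 (≡-2 mod 4), so (2,-2,3)→(2,2,3)
reduced (well bottom): (2,2,3) with a≤c, −a<b≤a
well minimum = a = 2

2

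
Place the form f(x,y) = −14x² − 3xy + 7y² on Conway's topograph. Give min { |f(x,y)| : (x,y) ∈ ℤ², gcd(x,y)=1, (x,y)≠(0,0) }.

descent: ρ → (7,17,-4)  [lands on river]
river: ρ → (-4,15,11)
river: ρ → (11,7,-8)
river: ρ → (-8,9,10)
river: ρ → (10,11,-7)
river: ρ → (-7,17,4)
river: ρ → (4,15,-11)
river: ρ → (-11,7,8)
river: ρ → (8,9,-10)
river: ρ → (-10,11,7)
closes: descent 1, river 10
min |a| on river = 4

4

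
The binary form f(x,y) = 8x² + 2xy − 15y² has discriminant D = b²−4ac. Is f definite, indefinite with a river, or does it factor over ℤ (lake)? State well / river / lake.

D = b²−4ac = 2² − 4·8·(-15) = 484
D = 22² is a perfect square ⇒ form factors over ℤ ⇒ lakes

lake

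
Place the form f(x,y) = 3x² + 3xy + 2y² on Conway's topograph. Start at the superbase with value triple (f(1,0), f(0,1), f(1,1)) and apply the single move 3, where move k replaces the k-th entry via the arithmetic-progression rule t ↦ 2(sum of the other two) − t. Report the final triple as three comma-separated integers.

start (3,2,8) = (f(1,0),f(0,1),f(1,1))
replace slot 3: 2·(3+2) − 8 = 2 → (3,2,2)

3,2,2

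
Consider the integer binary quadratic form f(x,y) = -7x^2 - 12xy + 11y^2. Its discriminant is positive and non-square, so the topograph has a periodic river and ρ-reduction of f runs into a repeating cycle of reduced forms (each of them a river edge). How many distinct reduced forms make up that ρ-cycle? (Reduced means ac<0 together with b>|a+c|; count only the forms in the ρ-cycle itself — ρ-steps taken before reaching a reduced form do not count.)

D = 452, ⌊√D⌋ = 21
descent: ρ → (11,12,-7)  [lands on river]
river: ρ → (-7,16,7)
river: ρ → (7,12,-11)
river: ρ → (-11,10,8)
river: ρ → (8,6,-13)
river: ρ → (-13,20,1)
river: ρ → (1,20,-13)
river: ρ → (-13,6,8)
river: ρ → (8,10,-11)
river: ρ → (-11,12,7)
river: ρ → (7,16,-7)
river: ρ → (-7,12,11)
river: ρ → (11,10,-8)
river: ρ → (-8,6,13)
river: ρ → (13,20,-1)
river: ρ → (-1,20,13)
river: ρ → (13,6,-8)
river: ρ → (-8,10,11)
ρ-cycle length = 18 (tail of 1 descent step not counted)

18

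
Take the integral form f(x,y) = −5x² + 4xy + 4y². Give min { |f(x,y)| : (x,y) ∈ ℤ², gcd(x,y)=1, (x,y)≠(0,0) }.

river: ρ → (4,4,-5)
river: ρ → (-5,6,3)
river: ρ → (3,6,-5)
river: ρ → (-5,4,4)
closes: descent 0, river 4
min |a| on river = 3

3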